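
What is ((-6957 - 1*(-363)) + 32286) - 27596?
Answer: -1904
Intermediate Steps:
((-6957 - 1*(-363)) + 32286) - 27596 = ((-6957 + 363) + 32286) - 27596 = (-6594 + 32286) - 27596 = 25692 - 27596 = -1904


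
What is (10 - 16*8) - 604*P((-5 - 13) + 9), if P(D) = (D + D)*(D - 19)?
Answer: -304534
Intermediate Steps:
P(D) = 2*D*(-19 + D) (P(D) = (2*D)*(-19 + D) = 2*D*(-19 + D))
(10 - 16*8) - 604*P((-5 - 13) + 9) = (10 - 16*8) - 1208*((-5 - 13) + 9)*(-19 + ((-5 - 13) + 9)) = (10 - 128) - 1208*(-18 + 9)*(-19 + (-18 + 9)) = -118 - 1208*(-9)*(-19 - 9) = -118 - 1208*(-9)*(-28) = -118 - 604*504 = -118 - 304416 = -304534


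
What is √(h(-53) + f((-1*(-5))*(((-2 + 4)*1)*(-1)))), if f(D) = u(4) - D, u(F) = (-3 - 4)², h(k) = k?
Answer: √6 ≈ 2.4495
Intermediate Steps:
u(F) = 49 (u(F) = (-7)² = 49)
f(D) = 49 - D
√(h(-53) + f((-1*(-5))*(((-2 + 4)*1)*(-1)))) = √(-53 + (49 - (-1*(-5))*((-2 + 4)*1)*(-1))) = √(-53 + (49 - 5*(2*1)*(-1))) = √(-53 + (49 - 5*2*(-1))) = √(-53 + (49 - 5*(-2))) = √(-53 + (49 - 1*(-10))) = √(-53 + (49 + 10)) = √(-53 + 59) = √6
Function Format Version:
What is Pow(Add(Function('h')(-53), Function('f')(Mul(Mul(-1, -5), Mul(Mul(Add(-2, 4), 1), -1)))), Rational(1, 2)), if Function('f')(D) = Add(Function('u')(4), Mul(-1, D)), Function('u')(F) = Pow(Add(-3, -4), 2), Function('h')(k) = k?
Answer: Pow(6, Rational(1, 2)) ≈ 2.4495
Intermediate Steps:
Function('u')(F) = 49 (Function('u')(F) = Pow(-7, 2) = 49)
Function('f')(D) = Add(49, Mul(-1, D))
Pow(Add(Function('h')(-53), Function('f')(Mul(Mul(-1, -5), Mul(Mul(Add(-2, 4), 1), -1)))), Rational(1, 2)) = Pow(Add(-53, Add(49, Mul(-1, Mul(Mul(-1, -5), Mul(Mul(Add(-2, 4), 1), -1))))), Rational(1, 2)) = Pow(Add(-53, Add(49, Mul(-1, Mul(5, Mul(Mul(2, 1), -1))))), Rational(1, 2)) = Pow(Add(-53, Add(49, Mul(-1, Mul(5, Mul(2, -1))))), Rational(1, 2)) = Pow(Add(-53, Add(49, Mul(-1, Mul(5, -2)))), Rational(1, 2)) = Pow(Add(-53, Add(49, Mul(-1, -10))), Rational(1, 2)) = Pow(Add(-53, Add(49, 10)), Rational(1, 2)) = Pow(Add(-53, 59), Rational(1, 2)) = Pow(6, Rational(1, 2))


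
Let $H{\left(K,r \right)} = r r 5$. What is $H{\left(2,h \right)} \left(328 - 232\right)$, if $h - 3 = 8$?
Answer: $58080$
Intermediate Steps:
$h = 11$ ($h = 3 + 8 = 11$)
$H{\left(K,r \right)} = 5 r^{2}$ ($H{\left(K,r \right)} = r^{2} \cdot 5 = 5 r^{2}$)
$H{\left(2,h \right)} \left(328 - 232\right) = 5 \cdot 11^{2} \left(328 - 232\right) = 5 \cdot 121 \left(328 - 232\right) = 605 \cdot 96 = 58080$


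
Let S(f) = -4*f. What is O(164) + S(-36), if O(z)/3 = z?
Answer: 636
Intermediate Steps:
O(z) = 3*z
O(164) + S(-36) = 3*164 - 4*(-36) = 492 + 144 = 636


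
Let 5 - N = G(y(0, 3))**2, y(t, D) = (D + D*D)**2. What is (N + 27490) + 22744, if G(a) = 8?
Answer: 50175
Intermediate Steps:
y(t, D) = (D + D**2)**2
N = -59 (N = 5 - 1*8**2 = 5 - 1*64 = 5 - 64 = -59)
(N + 27490) + 22744 = (-59 + 27490) + 22744 = 27431 + 22744 = 50175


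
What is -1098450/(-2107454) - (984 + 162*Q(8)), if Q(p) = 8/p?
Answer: -1207021917/1053727 ≈ -1145.5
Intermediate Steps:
-1098450/(-2107454) - (984 + 162*Q(8)) = -1098450/(-2107454) - (984 + 162*(8/8)) = -1098450*(-1/2107454) - (984 + 162*(8*(⅛))) = 549225/1053727 - (984 + 162*1) = 549225/1053727 - (984 + 162) = 549225/1053727 - 1*1146 = 549225/1053727 - 1146 = -1207021917/1053727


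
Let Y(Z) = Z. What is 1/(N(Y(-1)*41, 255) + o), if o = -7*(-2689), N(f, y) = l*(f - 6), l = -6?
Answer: 1/19105 ≈ 5.2342e-5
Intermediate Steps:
N(f, y) = 36 - 6*f (N(f, y) = -6*(f - 6) = -6*(-6 + f) = 36 - 6*f)
o = 18823
1/(N(Y(-1)*41, 255) + o) = 1/((36 - (-6)*41) + 18823) = 1/((36 - 6*(-41)) + 18823) = 1/((36 + 246) + 18823) = 1/(282 + 18823) = 1/19105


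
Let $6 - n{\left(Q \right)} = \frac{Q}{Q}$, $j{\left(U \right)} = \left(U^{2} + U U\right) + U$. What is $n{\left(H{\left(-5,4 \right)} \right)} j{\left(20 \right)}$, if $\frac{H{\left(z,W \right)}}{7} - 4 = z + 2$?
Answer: $4100$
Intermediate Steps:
$j{\left(U \right)} = U + 2 U^{2}$ ($j{\left(U \right)} = \left(U^{2} + U^{2}\right) + U = 2 U^{2} + U = U + 2 U^{2}$)
$H{\left(z,W \right)} = 42 + 7 z$ ($H{\left(z,W \right)} = 28 + 7 \left(z + 2\right) = 28 + 7 \left(2 + z\right) = 28 + \left(14 + 7 z\right) = 42 + 7 z$)
$n{\left(Q \right)} = 5$ ($n{\left(Q \right)} = 6 - \frac{Q}{Q} = 6 - 1 = 5$)
$n{\left(H{\left(-5,4 \right)} \right)} j{\left(20 \right)} = 5 \cdot 20 \left(1 + 2 \cdot 20\right) = 5 \cdot 20 \left(1 + 40\right) = 5 \cdot 20 \cdot 41 = 5 \cdot 820 = 4100$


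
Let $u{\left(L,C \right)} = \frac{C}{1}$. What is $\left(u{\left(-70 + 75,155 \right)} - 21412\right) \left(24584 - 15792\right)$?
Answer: $-186891544$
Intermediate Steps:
$u{\left(L,C \right)} = C$ ($u{\left(L,C \right)} = C 1 = C$)
$\left(u{\left(-70 + 75,155 \right)} - 21412\right) \left(24584 - 15792\right) = \left(155 - 21412\right) \left(24584 - 15792\right) = \left(-21257\right) 8792 = -186891544$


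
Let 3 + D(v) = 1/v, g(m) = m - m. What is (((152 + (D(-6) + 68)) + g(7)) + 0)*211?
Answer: 274511/6 ≈ 45752.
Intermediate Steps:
g(m) = 0
D(v) = -3 + 1/v
(((152 + (D(-6) + 68)) + g(7)) + 0)*211 = (((152 + ((-3 + 1/(-6)) + 68)) + 0) + 0)*211 = (((152 + ((-3 - ⅙) + 68)) + 0) + 0)*211 = (((152 + (-19/6 + 68)) + 0) + 0)*211 = (((152 + 389/6) + 0) + 0)*211 = ((1301/6 + 0) + 0)*211 = (1301/6 + 0)*211 = (1301/6)*211 = 274511/6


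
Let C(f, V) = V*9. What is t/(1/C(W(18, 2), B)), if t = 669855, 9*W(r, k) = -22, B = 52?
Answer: 313492140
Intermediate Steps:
W(r, k) = -22/9 (W(r, k) = (1/9)*(-22) = -22/9)
C(f, V) = 9*V
t/(1/C(W(18, 2), B)) = 669855/(1/(9*52)) = 669855/(1/468) = 669855*468 = 313492140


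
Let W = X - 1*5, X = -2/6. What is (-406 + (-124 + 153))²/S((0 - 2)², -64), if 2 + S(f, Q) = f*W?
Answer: -426387/70 ≈ -6091.2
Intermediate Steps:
X = -⅓ (X = -2*⅙ = -⅓ ≈ -0.33333)
W = -16/3 (W = -⅓ - 1*5 = -⅓ - 5 = -16/3 ≈ -5.3333)
S(f, Q) = -2 - 16*f/3 (S(f, Q) = -2 + f*(-16/3) = -2 - 16*f/3)
(-406 + (-124 + 153))²/S((0 - 2)², -64) = (-406 + (-124 + 153))²/(-2 - 16*(0 - 2)²/3) = (-406 + 29)²/(-2 - 16/3*(-2)²) = (-377)²/(-2 - 16/3*4) = 142129/(-2 - 64/3) = 142129/(-70/3) = 142129*(-3/70) = -426387/70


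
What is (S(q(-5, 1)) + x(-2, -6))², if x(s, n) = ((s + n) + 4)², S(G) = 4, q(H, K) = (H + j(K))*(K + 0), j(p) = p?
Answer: 400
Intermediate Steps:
q(H, K) = K*(H + K) (q(H, K) = (H + K)*(K + 0) = (H + K)*K = K*(H + K))
x(s, n) = (4 + n + s)² (x(s, n) = ((n + s) + 4)² = (4 + n + s)²)
(S(q(-5, 1)) + x(-2, -6))² = (4 + (4 - 6 - 2)²)² = (4 + (-4)²)² = (4 + 16)² = 20² = 400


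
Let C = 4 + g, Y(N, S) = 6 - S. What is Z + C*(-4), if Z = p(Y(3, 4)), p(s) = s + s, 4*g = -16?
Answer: 4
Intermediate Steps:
g = -4 (g = (¼)*(-16) = -4)
C = 0 (C = 4 - 4 = 0)
p(s) = 2*s
Z = 4 (Z = 2*(6 - 1*4) = 2*(6 - 4) = 2*2 = 4)
Z + C*(-4) = 4 + 0*(-4) = 4 + 0 = 4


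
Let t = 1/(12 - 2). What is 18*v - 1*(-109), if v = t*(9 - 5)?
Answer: 581/5 ≈ 116.20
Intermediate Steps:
t = 1/10 ≈ 0.10000
v = 2/5 (v = (9 - 5)/10 = (1/10)*4 = 2/5 ≈ 0.40000)
18*v - 1*(-109) = 18*(2/5) - 1*(-109) = 36/5 + 109 = 581/5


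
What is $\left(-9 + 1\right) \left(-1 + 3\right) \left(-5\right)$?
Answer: $80$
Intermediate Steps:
$\left(-9 + 1\right) \left(-1 + 3\right) \left(-5\right) = - 8 \cdot 2 \left(-5\right) = \left(-8\right) \left(-10\right) = 80$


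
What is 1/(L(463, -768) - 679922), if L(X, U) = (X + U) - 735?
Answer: -1/680962 ≈ -1.4685e-6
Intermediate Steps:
L(X, U) = -735 + U + X (L(X, U) = (U + X) - 735 = -735 + U + X)
1/(L(463, -768) - 679922) = 1/((-735 - 768 + 463) - 679922) = 1/(-1040 - 679922) = 1/(-680962) = -1/680962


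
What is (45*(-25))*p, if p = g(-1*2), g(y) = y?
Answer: 2250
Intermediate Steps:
p = -2 (p = -1*2 = -2)
(45*(-25))*p = (45*(-25))*(-2) = -1125*(-2) = 2250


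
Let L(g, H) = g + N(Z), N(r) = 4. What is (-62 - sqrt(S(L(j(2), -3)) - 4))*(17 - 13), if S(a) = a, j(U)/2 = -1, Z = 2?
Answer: -248 - 4*I*sqrt(2) ≈ -248.0 - 5.6569*I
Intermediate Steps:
j(U) = -2 (j(U) = 2*(-1) = -2)
L(g, H) = 4 + g (L(g, H) = g + 4 = 4 + g)
(-62 - sqrt(S(L(j(2), -3)) - 4))*(17 - 13) = (-62 - sqrt((4 - 2) - 4))*(17 - 13) = (-62 - sqrt(2 - 4))*4 = (-62 - sqrt(-2))*4 = (-62 - I*sqrt(2))*4 = -248 - 4*I*sqrt(2)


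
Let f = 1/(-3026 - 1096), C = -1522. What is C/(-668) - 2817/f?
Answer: 3878299877/334 ≈ 1.1612e+7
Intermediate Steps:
f = -1/4122 (f = 1/(-4122) = -1/4122 ≈ -0.00024260)
C/(-668) - 2817/f = -1522/(-668) - 2817/(-1/4122) = -1522*(-1/668) - 2817*(-4122) = 761/334 + 11611674 = 3878299877/334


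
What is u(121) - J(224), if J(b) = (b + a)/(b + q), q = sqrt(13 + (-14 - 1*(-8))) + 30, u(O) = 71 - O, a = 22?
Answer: -1095978/21503 + 82*sqrt(7)/21503 ≈ -50.958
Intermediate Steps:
q = 30 + sqrt(7) (q = sqrt(13 + (-14 + 8)) + 30 = sqrt(13 - 6) + 30 = sqrt(7) + 30 = 30 + sqrt(7) ≈ 32.646)
J(b) = (22 + b)/(30 + b + sqrt(7)) (J(b) = (b + 22)/(b + (30 + sqrt(7))) = (22 + b)/(30 + b + sqrt(7)))
u(121) - J(224) = (71 - 1*121) - (22 + 224)/(30 + 224 + sqrt(7)) = (71 - 121) - 246/(254 + sqrt(7)) = -50 - 246/(254 + sqrt(7))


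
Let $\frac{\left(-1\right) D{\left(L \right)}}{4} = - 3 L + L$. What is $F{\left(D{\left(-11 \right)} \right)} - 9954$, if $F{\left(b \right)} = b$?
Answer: $-10042$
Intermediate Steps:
$D{\left(L \right)} = 8 L$ ($D{\left(L \right)} = - 4 \left(- 3 L + L\right) = - 4 \left(- 2 L\right) = 8 L$)
$F{\left(D{\left(-11 \right)} \right)} - 9954 = 8 \left(-11\right) - 9954 = -88 - 9954 = -10042$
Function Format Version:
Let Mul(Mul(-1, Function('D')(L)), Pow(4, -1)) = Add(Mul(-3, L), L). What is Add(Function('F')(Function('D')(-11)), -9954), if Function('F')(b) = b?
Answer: -10042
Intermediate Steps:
Function('D')(L) = Mul(8, L) (Function('D')(L) = Mul(-4, Add(Mul(-3, L), L)) = Mul(-4, Mul(-2, L)) = Mul(8, L))
Add(Function('F')(Function('D')(-11)), -9954) = Add(Mul(8, -11), -9954) = Add(-88, -9954) = -10042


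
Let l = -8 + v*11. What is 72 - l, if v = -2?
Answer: 102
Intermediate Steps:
l = -30 (l = -8 - 2*11 = -8 - 22 = -30)
72 - l = 72 - 1*(-30) = 72 + 30 = 102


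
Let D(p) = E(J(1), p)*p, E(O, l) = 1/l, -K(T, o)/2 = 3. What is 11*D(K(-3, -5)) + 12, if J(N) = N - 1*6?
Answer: 23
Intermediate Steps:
K(T, o) = -6 (K(T, o) = -2*3 = -6)
J(N) = -6 + N (J(N) = N - 6 = -6 + N)
D(p) = 1 (D(p) = p/p = 1)
11*D(K(-3, -5)) + 12 = 11*1 + 12 = 11 + 12 = 23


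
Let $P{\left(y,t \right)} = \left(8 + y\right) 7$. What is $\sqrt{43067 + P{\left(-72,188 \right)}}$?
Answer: $\sqrt{42619} \approx 206.44$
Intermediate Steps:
$P{\left(y,t \right)} = 56 + 7 y$
$\sqrt{43067 + P{\left(-72,188 \right)}} = \sqrt{43067 + \left(56 + 7 \left(-72\right)\right)} = \sqrt{43067 + \left(56 - 504\right)} = \sqrt{43067 - 448} = \sqrt{42619}$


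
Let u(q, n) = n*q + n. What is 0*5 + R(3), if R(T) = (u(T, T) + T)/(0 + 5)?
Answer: 3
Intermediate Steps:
u(q, n) = n + n*q
R(T) = T/5 + T*(1 + T)/5 (R(T) = (T*(1 + T) + T)/(0 + 5) = (T + T*(1 + T))/5 = (T + T*(1 + T))*(⅕) = T/5 + T*(1 + T)/5)
0*5 + R(3) = 0*5 + (⅕)*3*(2 + 3) = 0 + (⅕)*3*5 = 0 + 3 = 3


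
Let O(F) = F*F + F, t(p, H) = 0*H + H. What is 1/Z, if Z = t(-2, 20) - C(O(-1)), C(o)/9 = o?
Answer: 1/20 ≈ 0.050000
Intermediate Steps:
t(p, H) = H (t(p, H) = 0 + H = H)
O(F) = F + F**2 (O(F) = F**2 + F = F + F**2)
C(o) = 9*o
Z = 20 (Z = 20 - 9*(-(1 - 1)) = 20 - 9*(-1*0) = 20 - 9*0 = 20 - 1*0 = 20 + 0 = 20)
1/Z = 1/20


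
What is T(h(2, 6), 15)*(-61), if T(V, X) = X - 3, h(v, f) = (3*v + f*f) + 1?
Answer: -732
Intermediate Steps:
h(v, f) = 1 + f² + 3*v (h(v, f) = (3*v + f²) + 1 = (f² + 3*v) + 1 = 1 + f² + 3*v)
T(V, X) = -3 + X
T(h(2, 6), 15)*(-61) = (-3 + 15)*(-61) = 12*(-61) = -732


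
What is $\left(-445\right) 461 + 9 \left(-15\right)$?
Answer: $-205280$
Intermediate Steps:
$\left(-445\right) 461 + 9 \left(-15\right) = -205145 - 135 = -205280$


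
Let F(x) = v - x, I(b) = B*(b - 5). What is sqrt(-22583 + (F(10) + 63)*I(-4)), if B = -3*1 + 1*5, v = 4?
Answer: I*sqrt(23609) ≈ 153.65*I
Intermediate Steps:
B = 2 (B = -3 + 5 = 2)
I(b) = -10 + 2*b (I(b) = 2*(b - 5) = 2*(-5 + b) = -10 + 2*b)
F(x) = 4 - x
sqrt(-22583 + (F(10) + 63)*I(-4)) = sqrt(-22583 + ((4 - 1*10) + 63)*(-10 + 2*(-4))) = sqrt(-22583 + ((4 - 10) + 63)*(-10 - 8)) = sqrt(-22583 + (-6 + 63)*(-18)) = sqrt(-22583 + 57*(-18)) = sqrt(-22583 - 1026) = sqrt(-23609) = I*sqrt(23609)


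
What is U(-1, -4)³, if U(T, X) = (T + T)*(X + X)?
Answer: 4096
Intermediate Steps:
U(T, X) = 4*T*X (U(T, X) = (2*T)*(2*X) = 4*T*X)
U(-1, -4)³ = (4*(-1)*(-4))³ = 16³ = 4096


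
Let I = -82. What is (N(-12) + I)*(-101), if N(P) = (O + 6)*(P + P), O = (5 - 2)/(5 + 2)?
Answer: 167054/7 ≈ 23865.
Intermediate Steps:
O = 3/7 ≈ 0.42857
N(P) = 90*P/7 (N(P) = (3/7 + 6)*(P + P) = 45*(2*P)/7 = 90*P/7)
(N(-12) + I)*(-101) = ((90/7)*(-12) - 82)*(-101) = (-1080/7 - 82)*(-101) = -1654/7*(-101) = 167054/7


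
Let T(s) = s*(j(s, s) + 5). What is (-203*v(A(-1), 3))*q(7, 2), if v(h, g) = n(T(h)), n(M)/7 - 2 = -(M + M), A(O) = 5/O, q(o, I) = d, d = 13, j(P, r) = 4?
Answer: -1699516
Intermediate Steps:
q(o, I) = 13
T(s) = 9*s (T(s) = s*(4 + 5) = s*9 = 9*s)
n(M) = 14 - 14*M (n(M) = 14 + 7*(-(M + M)) = 14 + 7*(-2*M) = 14 - 14*M)
v(h, g) = 14 - 126*h
(-203*v(A(-1), 3))*q(7, 2) = -203*(14 - 630/(-1))*13 = -203*(14 - 630*(-1))*13 = -203*(14 - 126*(-5))*13 = -203*(14 + 630)*13 = -203*644*13 = -130732*13 = -1699516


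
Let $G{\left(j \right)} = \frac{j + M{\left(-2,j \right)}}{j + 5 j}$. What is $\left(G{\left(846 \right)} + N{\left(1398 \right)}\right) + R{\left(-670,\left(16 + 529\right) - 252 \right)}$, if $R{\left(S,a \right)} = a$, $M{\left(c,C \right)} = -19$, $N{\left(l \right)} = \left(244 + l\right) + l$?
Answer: $\frac{16919135}{5076} \approx 3333.2$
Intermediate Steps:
$N{\left(l \right)} = 244 + 2 l$
$G{\left(j \right)} = \frac{-19 + j}{6 j}$ ($G{\left(j \right)} = \frac{j - 19}{j + 5 j} = \frac{-19 + j}{6 j}$)
$\left(G{\left(846 \right)} + N{\left(1398 \right)}\right) + R{\left(-670,\left(16 + 529\right) - 252 \right)} = \left(\frac{-19 + 846}{6 \cdot 846} + \left(244 + 2 \cdot 1398\right)\right) + \left(\left(16 + 529\right) - 252\right) = \left(\frac{1}{6} \cdot \frac{1}{846} \cdot 827 + \left(244 + 2796\right)\right) + \left(545 - 252\right) = \left(\frac{827}{5076} + 3040\right) + 293 = \frac{15431867}{5076} + 293 = \frac{16919135}{5076}$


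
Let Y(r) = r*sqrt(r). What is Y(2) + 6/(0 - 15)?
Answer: -2/5 + 2*sqrt(2) ≈ 2.4284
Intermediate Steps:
Y(r) = r**(3/2)
Y(2) + 6/(0 - 15) = 2**(3/2) + 6/(0 - 15) = 2*sqrt(2) + 6/(-15) = 2*sqrt(2) + 6*(-1/15) = 2*sqrt(2) - 2/5 = -2/5 + 2*sqrt(2)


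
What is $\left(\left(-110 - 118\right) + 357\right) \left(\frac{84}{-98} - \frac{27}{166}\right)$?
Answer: $- \frac{152865}{1162} \approx -131.55$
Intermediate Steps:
$\left(\left(-110 - 118\right) + 357\right) \left(\frac{84}{-98} - \frac{27}{166}\right) = \left(-228 + 357\right) \left(84 \left(- \frac{1}{98}\right) - \frac{27}{166}\right) = 129 \left(- \frac{6}{7} - \frac{27}{166}\right) = 129 \left(- \frac{1185}{1162}\right) = - \frac{152865}{1162}$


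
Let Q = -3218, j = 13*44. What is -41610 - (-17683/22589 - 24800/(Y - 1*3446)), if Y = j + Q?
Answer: -1431623906261/34403047 ≈ -41613.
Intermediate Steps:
j = 572
Y = -2646 (Y = 572 - 3218 = -2646)
-41610 - (-17683/22589 - 24800/(Y - 1*3446)) = -41610 - (-17683/22589 - 24800/(-2646 - 1*3446)) = -41610 - (-17683*1/22589 - 24800/(-2646 - 3446)) = -41610 - (-17683/22589 - 24800/(-6092)) = -41610 - (-17683/22589 - 24800*(-1/6092)) = -41610 - (-17683/22589 + 6200/1523) = -41610 - 1*113120591/34403047 = -41610 - 113120591/34403047 = -1431623906261/34403047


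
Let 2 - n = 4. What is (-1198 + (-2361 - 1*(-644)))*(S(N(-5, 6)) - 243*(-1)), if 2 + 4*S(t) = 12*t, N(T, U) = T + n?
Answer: -1291345/2 ≈ -6.4567e+5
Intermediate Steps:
n = -2 (n = 2 - 1*4 = 2 - 4 = -2)
N(T, U) = -2 + T (N(T, U) = T - 2 = -2 + T)
S(t) = -½ + 3*t (S(t) = -½ + (12*t)/4 = -½ + 3*t)
(-1198 + (-2361 - 1*(-644)))*(S(N(-5, 6)) - 243*(-1)) = (-1198 + (-2361 - 1*(-644)))*((-½ + 3*(-2 - 5)) - 243*(-1)) = (-1198 + (-2361 + 644))*((-½ + 3*(-7)) + 243) = (-1198 - 1717)*((-½ - 21) + 243) = -2915*(-43/2 + 243) = -2915*443/2 = -1291345/2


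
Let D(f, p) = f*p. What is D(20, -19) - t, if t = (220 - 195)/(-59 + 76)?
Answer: -6485/17 ≈ -381.47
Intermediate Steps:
t = 25/17 ≈ 1.4706
D(20, -19) - t = 20*(-19) - 1*25/17 = -380 - 25/17 = -6485/17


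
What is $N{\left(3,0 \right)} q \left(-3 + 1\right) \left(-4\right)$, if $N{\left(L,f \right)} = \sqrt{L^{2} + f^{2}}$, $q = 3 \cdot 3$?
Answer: $216$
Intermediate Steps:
$q = 9$
$N{\left(3,0 \right)} q \left(-3 + 1\right) \left(-4\right) = \sqrt{3^{2} + 0^{2}} \cdot 9 \left(-3 + 1\right) \left(-4\right) = \sqrt{9 + 0} \cdot 9 \left(-2\right) \left(-4\right) = \sqrt{9} \left(-18\right) \left(-4\right) = 3 \left(-18\right) \left(-4\right) = \left(-54\right) \left(-4\right) = 216$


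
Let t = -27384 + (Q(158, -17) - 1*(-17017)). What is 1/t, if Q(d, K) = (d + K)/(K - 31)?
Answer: -16/165919 ≈ -9.6433e-5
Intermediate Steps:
Q(d, K) = (K + d)/(-31 + K)
t = -165919/16 (t = -27384 + ((-17 + 158)/(-31 - 17) - 1*(-17017)) = -27384 + (141/(-48) + 17017) = -27384 + (-1/48*141 + 17017) = -27384 + (-47/16 + 17017) = -27384 + 272225/16 = -165919/16 ≈ -10370.)
1/t = 1/(-165919/16) = -16/165919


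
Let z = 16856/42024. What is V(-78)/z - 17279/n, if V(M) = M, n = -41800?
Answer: -17090474347/88072600 ≈ -194.05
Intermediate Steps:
z = 2107/5253 (z = 16856*(1/42024) = 2107/5253 ≈ 0.40110)
V(-78)/z - 17279/n = -78/2107/5253 - 17279/(-41800) = -78*5253/2107 - 17279*(-1/41800) = -409734/2107 + 17279/41800 = -17090474347/88072600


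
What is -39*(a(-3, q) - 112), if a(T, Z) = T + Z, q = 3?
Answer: 4368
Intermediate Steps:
-39*(a(-3, q) - 112) = -39*((-3 + 3) - 112) = -39*(0 - 112) = -39*(-112) = 4368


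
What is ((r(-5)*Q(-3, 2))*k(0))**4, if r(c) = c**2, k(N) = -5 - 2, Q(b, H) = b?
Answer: 75969140625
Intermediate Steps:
k(N) = -7
((r(-5)*Q(-3, 2))*k(0))**4 = (((-5)**2*(-3))*(-7))**4 = ((25*(-3))*(-7))**4 = (-75*(-7))**4 = 525**4 = 75969140625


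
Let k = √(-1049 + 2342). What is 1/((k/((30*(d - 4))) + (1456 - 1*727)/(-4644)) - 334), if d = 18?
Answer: -9082486875/3034976156239 - 64715*√1293/3034976156239 ≈ -0.0029934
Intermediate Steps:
k = √1293 ≈ 35.958
1/((k/((30*(d - 4))) + (1456 - 1*727)/(-4644)) - 334) = 1/((√1293/((30*(18 - 4))) + (1456 - 1*727)/(-4644)) - 334) = 1/((√1293/((30*14)) + (1456 - 727)*(-1/4644)) - 334) = 1/((√1293/420 + 729*(-1/4644)) - 334) = 1/((√1293*(1/420) - 27/172) - 334) = 1/((√1293/420 - 27/172) - 334) = 1/((-27/172 + √1293/420) - 334) = 1/(-57475/172 + √1293/420)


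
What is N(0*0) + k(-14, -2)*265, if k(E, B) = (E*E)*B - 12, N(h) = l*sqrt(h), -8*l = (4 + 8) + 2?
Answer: -107060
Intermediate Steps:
l = -7/4 (l = -((4 + 8) + 2)/8 = -(12 + 2)/8 = -1/8*14 = -7/4 ≈ -1.7500)
N(h) = -7*sqrt(h)/4
k(E, B) = -12 + B*E**2 (k(E, B) = E**2*B - 12 = B*E**2 - 12 = -12 + B*E**2)
N(0*0) + k(-14, -2)*265 = -7*sqrt(0*0)/4 + (-12 - 2*(-14)**2)*265 = -7*sqrt(0)/4 + (-12 - 2*196)*265 = -7/4*0 + (-12 - 392)*265 = 0 - 404*265 = 0 - 107060 = -107060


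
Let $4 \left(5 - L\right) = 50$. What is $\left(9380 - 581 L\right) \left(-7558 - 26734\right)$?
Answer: $-471086350$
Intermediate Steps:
$L = - \frac{15}{2}$ ($L = 5 - \frac{25}{2} = - \frac{15}{2} \approx -7.5$)
$\left(9380 - 581 L\right) \left(-7558 - 26734\right) = \left(9380 - - \frac{8715}{2}\right) \left(-7558 - 26734\right) = \left(9380 + \frac{8715}{2}\right) \left(-34292\right) = \frac{27475}{2} \left(-34292\right) = -471086350$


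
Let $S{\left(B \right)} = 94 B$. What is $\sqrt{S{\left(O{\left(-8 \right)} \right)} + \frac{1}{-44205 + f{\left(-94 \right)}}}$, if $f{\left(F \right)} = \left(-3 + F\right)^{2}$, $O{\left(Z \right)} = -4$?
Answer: $\frac{i \sqrt{113811600603}}{17398} \approx 19.391 i$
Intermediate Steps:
$\sqrt{S{\left(O{\left(-8 \right)} \right)} + \frac{1}{-44205 + f{\left(-94 \right)}}} = \sqrt{94 \left(-4\right) + \frac{1}{-44205 + \left(-3 - 94\right)^{2}}} = \sqrt{-376 + \frac{1}{-44205 + \left(-97\right)^{2}}} = \sqrt{-376 + \frac{1}{-44205 + 9409}} = \sqrt{-376 + \frac{1}{-34796}} = \sqrt{-376 - \frac{1}{34796}} = \sqrt{- \frac{13083297}{34796}} = \frac{i \sqrt{113811600603}}{17398}$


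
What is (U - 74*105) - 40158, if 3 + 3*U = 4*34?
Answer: -143651/3 ≈ -47884.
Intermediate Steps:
U = 133/3 (U = -1 + (4*34)/3 = -1 + (⅓)*136 = -1 + 136/3 = 133/3 ≈ 44.333)
(U - 74*105) - 40158 = (133/3 - 74*105) - 40158 = (133/3 - 7770) - 40158 = -23177/3 - 40158 = -143651/3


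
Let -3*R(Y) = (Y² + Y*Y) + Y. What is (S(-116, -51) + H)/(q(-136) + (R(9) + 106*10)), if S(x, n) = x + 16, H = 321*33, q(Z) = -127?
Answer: 10493/876 ≈ 11.978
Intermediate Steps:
R(Y) = -2*Y²/3 - Y/3 (R(Y) = -((Y² + Y*Y) + Y)/3 = -((Y² + Y²) + Y)/3 = -(2*Y² + Y)/3 = -(Y + 2*Y²)/3 = -2*Y²/3 - Y/3)
H = 10593
S(x, n) = 16 + x
(S(-116, -51) + H)/(q(-136) + (R(9) + 106*10)) = ((16 - 116) + 10593)/(-127 + (-⅓*9*(1 + 2*9) + 106*10)) = (-100 + 10593)/(-127 + (-⅓*9*(1 + 18) + 1060)) = 10493/(-127 + (-⅓*9*19 + 1060)) = 10493/(-127 + (-57 + 1060)) = 10493/(-127 + 1003) = 10493/876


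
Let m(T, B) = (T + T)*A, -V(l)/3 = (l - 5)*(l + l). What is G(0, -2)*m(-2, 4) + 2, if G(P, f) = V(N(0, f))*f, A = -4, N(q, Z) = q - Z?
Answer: -1150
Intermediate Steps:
V(l) = -6*l*(-5 + l) (V(l) = -3*(l - 5)*(l + l) = -3*(-5 + l)*2*l = -6*l*(-5 + l))
m(T, B) = -8*T (m(T, B) = (T + T)*(-4) = (2*T)*(-4) = -8*T)
G(P, f) = -6*f²*(5 + f) (G(P, f) = (6*(0 - f)*(5 - (0 - f)))*f = (6*(-f)*(5 - (-1)*f))*f = (6*(-f)*(5 + f))*f = (-6*f*(5 + f))*f = -6*f²*(5 + f))
G(0, -2)*m(-2, 4) + 2 = (6*(-2)²*(-5 - 1*(-2)))*(-8*(-2)) + 2 = (6*4*(-5 + 2))*16 + 2 = (6*4*(-3))*16 + 2 = -72*16 + 2 = -1152 + 2 = -1150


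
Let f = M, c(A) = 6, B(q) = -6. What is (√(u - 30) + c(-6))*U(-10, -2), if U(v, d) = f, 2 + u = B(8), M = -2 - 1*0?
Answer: -12 - 2*I*√38 ≈ -12.0 - 12.329*I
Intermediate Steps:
M = -2 (M = -2 + 0 = -2)
u = -8 (u = -2 - 6 = -8)
f = -2
U(v, d) = -2
(√(u - 30) + c(-6))*U(-10, -2) = (√(-8 - 30) + 6)*(-2) = (√(-38) + 6)*(-2) = (I*√38 + 6)*(-2) = (6 + I*√38)*(-2) = -12 - 2*I*√38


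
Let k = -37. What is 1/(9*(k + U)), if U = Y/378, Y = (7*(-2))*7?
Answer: -3/1006 ≈ -0.0029821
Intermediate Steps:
Y = -98 (Y = -14*7 = -98)
U = -7/27 (U = -98/378 = -98*1/378 = -7/27 ≈ -0.25926)
1/(9*(k + U)) = 1/(9*(-37 - 7/27)) = 1/(9*(-1006/27)) = 1/(-1006/3) = -3/1006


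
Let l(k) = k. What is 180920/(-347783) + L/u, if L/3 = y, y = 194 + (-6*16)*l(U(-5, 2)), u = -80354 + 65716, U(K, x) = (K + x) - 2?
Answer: -1675762093/2545423777 ≈ -0.65834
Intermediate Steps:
U(K, x) = -2 + K + x
u = -14638
y = 674 (y = 194 + (-6*16)*(-2 - 5 + 2) = 194 - 96*(-5) = 194 + 480 = 674)
L = 2022 (L = 3*674 = 2022)
180920/(-347783) + L/u = 180920/(-347783) + 2022/(-14638) = 180920*(-1/347783) + 2022*(-1/14638) = -180920/347783 - 1011/7319 = -1675762093/2545423777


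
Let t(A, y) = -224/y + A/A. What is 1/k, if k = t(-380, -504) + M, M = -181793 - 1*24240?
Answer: -9/1854284 ≈ -4.8536e-6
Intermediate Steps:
M = -206033 (M = -181793 - 24240 = -206033)
t(A, y) = 1 - 224/y (t(A, y) = -224/y + 1 = 1 - 224/y)
k = -1854284/9 (k = (-224 - 504)/(-504) - 206033 = -1/504*(-728) - 206033 = 13/9 - 206033 = -1854284/9 ≈ -2.0603e+5)
1/k = 1/(-1854284/9) = -9/1854284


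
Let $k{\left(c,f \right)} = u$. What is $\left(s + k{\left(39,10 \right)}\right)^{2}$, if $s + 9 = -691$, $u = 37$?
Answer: $439569$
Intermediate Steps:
$s = -700$ ($s = -9 - 691 = -700$)
$k{\left(c,f \right)} = 37$
$\left(s + k{\left(39,10 \right)}\right)^{2} = \left(-700 + 37\right)^{2} = \left(-663\right)^{2} = 439569$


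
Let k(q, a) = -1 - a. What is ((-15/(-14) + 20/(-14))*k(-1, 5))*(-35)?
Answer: -75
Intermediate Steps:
((-15/(-14) + 20/(-14))*k(-1, 5))*(-35) = ((-15/(-14) + 20/(-14))*(-1 - 1*5))*(-35) = ((-15*(-1/14) + 20*(-1/14))*(-1 - 5))*(-35) = ((15/14 - 10/7)*(-6))*(-35) = -5/14*(-6)*(-35) = (15/7)*(-35) = -75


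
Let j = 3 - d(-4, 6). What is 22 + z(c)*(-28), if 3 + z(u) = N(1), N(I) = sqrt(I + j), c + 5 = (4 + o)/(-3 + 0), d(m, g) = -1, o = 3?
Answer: 106 - 28*sqrt(5) ≈ 43.390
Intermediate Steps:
j = 4 (j = 3 - 1*(-1) = 3 + 1 = 4)
c = -22/3 (c = -5 + (4 + 3)/(-3 + 0) = -5 + 7/(-3) = -5 + 7*(-1/3) = -5 - 7/3 = -22/3 ≈ -7.3333)
N(I) = sqrt(4 + I) (N(I) = sqrt(I + 4) = sqrt(4 + I))
z(u) = -3 + sqrt(5) (z(u) = -3 + sqrt(4 + 1) = -3 + sqrt(5))
22 + z(c)*(-28) = 22 + (-3 + sqrt(5))*(-28) = 22 + (84 - 28*sqrt(5)) = 106 - 28*sqrt(5)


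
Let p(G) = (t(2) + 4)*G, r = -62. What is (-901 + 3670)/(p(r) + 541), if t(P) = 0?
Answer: 2769/293 ≈ 9.4505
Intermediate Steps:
p(G) = 4*G (p(G) = (0 + 4)*G = 4*G)
(-901 + 3670)/(p(r) + 541) = (-901 + 3670)/(4*(-62) + 541) = 2769/(-248 + 541) = 2769/293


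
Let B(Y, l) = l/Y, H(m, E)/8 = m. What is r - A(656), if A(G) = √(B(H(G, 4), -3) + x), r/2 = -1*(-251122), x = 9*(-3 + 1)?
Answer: 502244 - I*√7746294/656 ≈ 5.0224e+5 - 4.2427*I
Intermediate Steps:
H(m, E) = 8*m
x = -18 (x = 9*(-2) = -18)
r = 502244 (r = 2*(-1*(-251122)) = 2*251122 = 502244)
A(G) = √(-18 - 3/(8*G)) (A(G) = √(-3*1/(8*G) - 18) = √(-3/(8*G) - 18) = √(-18 - 3/(8*G)))
r - A(656) = 502244 - √(-288 - 6/656)/4 = 502244 - √(-288 - 6*1/656)/4 = 502244 - √(-288 - 3/328)/4 = 502244 - √(-94467/328)/4 = 502244 - I*√7746294/164/4 = 502244 - I*√7746294/656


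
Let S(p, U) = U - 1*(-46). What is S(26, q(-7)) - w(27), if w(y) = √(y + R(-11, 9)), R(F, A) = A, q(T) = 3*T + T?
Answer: 12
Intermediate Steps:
q(T) = 4*T
S(p, U) = 46 + U (S(p, U) = U + 46 = 46 + U)
w(y) = √(9 + y) (w(y) = √(y + 9) = √(9 + y))
S(26, q(-7)) - w(27) = (46 + 4*(-7)) - √(9 + 27) = (46 - 28) - √36 = 18 - 1*6 = 18 - 6 = 12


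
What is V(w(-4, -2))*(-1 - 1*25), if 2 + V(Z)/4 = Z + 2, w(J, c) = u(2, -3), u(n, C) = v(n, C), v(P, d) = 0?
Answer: 0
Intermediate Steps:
u(n, C) = 0
w(J, c) = 0
V(Z) = 4*Z (V(Z) = -8 + 4*(Z + 2) = -8 + 4*(2 + Z) = -8 + (8 + 4*Z) = 4*Z)
V(w(-4, -2))*(-1 - 1*25) = (4*0)*(-1 - 1*25) = 0*(-1 - 25) = 0*(-26) = 0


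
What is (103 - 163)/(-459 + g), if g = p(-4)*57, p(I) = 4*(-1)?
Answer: 20/229 ≈ 0.087336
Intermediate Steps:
p(I) = -4
g = -228 (g = -4*57 = -228)
(103 - 163)/(-459 + g) = (103 - 163)/(-459 - 228) = -60/(-687) = -60*(-1/687) = 20/229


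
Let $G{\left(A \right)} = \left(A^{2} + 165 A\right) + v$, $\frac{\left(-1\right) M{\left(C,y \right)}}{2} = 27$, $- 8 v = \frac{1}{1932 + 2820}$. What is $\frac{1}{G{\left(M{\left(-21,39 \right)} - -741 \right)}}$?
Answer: $\frac{38016}{22251677183} \approx 1.7085 \cdot 10^{-6}$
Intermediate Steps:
$v = - \frac{1}{38016}$ ($v = - \frac{1}{8 \left(1932 + 2820\right)} = - \frac{1}{8 \cdot 4752} = \left(- \frac{1}{8}\right) \frac{1}{4752} = - \frac{1}{38016} \approx -2.6305 \cdot 10^{-5}$)
$M{\left(C,y \right)} = -54$ ($M{\left(C,y \right)} = \left(-2\right) 27 = -54$)
$G{\left(A \right)} = - \frac{1}{38016} + A^{2} + 165 A$ ($G{\left(A \right)} = \left(A^{2} + 165 A\right) - \frac{1}{38016} = - \frac{1}{38016} + A^{2} + 165 A$)
$\frac{1}{G{\left(M{\left(-21,39 \right)} - -741 \right)}} = \frac{1}{- \frac{1}{38016} + \left(-54 - -741\right)^{2} + 165 \left(-54 - -741\right)} = \frac{1}{- \frac{1}{38016} + \left(-54 + 741\right)^{2} + 165 \left(-54 + 741\right)} = \frac{1}{- \frac{1}{38016} + 687^{2} + 165 \cdot 687} = \frac{1}{- \frac{1}{38016} + 471969 + 113355} = \frac{1}{\frac{22251677183}{38016}} = \frac{38016}{22251677183}$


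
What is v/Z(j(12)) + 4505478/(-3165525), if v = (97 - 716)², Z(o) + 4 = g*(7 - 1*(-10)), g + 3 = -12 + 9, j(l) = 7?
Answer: -404461101731/111848550 ≈ -3616.1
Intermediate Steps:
g = -6 (g = -3 + (-12 + 9) = -3 - 3 = -6)
Z(o) = -106 (Z(o) = -4 - 6*(7 - 1*(-10)) = -4 - 6*(7 + 10) = -4 - 6*17 = -4 - 102 = -106)
v = 383161 (v = (-619)² = 383161)
v/Z(j(12)) + 4505478/(-3165525) = 383161/(-106) + 4505478/(-3165525) = 383161*(-1/106) + 4505478*(-1/3165525) = -383161/106 - 1501826/1055175 = -404461101731/111848550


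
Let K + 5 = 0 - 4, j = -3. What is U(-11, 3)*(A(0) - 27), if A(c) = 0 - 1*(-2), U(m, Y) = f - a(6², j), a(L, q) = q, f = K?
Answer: 150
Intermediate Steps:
K = -9 (K = -5 + (0 - 4) = -5 - 4 = -9)
f = -9
U(m, Y) = -6 (U(m, Y) = -9 - 1*(-3) = -9 + 3 = -6)
A(c) = 2 (A(c) = 0 + 2 = 2)
U(-11, 3)*(A(0) - 27) = -6*(2 - 27) = -6*(-25) = 150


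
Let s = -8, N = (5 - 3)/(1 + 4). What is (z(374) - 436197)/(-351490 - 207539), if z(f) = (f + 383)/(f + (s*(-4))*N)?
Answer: 843601213/1081162086 ≈ 0.78027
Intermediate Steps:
N = ⅖ (N = 2/5 = 2*(⅕) = ⅖ ≈ 0.40000)
z(f) = (383 + f)/(64/5 + f) (z(f) = (f + 383)/(f - 8*(-4)*(⅖)) = (383 + f)/(f + 32*(⅖)) = (383 + f)/(f + 64/5) = (383 + f)/(64/5 + f))
(z(374) - 436197)/(-351490 - 207539) = (5*(383 + 374)/(64 + 5*374) - 436197)/(-351490 - 207539) = (5*757/(64 + 1870) - 436197)/(-559029) = (5*757/1934 - 436197)*(-1/559029) = (5*(1/1934)*757 - 436197)*(-1/559029) = (3785/1934 - 436197)*(-1/559029) = -843601213/1934*(-1/559029) = 843601213/1081162086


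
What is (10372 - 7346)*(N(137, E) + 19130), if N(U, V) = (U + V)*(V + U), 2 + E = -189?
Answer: 66711196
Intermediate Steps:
E = -191 (E = -2 - 189 = -191)
N(U, V) = (U + V)² (N(U, V) = (U + V)*(U + V) = (U + V)²)
(10372 - 7346)*(N(137, E) + 19130) = (10372 - 7346)*((137 - 191)² + 19130) = 3026*((-54)² + 19130) = 3026*(2916 + 19130) = 3026*22046 = 66711196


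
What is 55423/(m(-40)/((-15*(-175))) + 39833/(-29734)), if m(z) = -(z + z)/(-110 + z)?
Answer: -64887932103750/1568662247 ≈ -41365.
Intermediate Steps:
m(z) = -2*z/(-110 + z)
55423/(m(-40)/((-15*(-175))) + 39833/(-29734)) = 55423/((-2*(-40)/(-110 - 40))/((-15*(-175))) + 39833/(-29734)) = 55423/(-2*(-40)/(-150)/2625 + 39833*(-1/29734)) = 55423/(-2*(-40)*(-1/150)*(1/2625) - 39833/29734) = 55423/(-8/15*1/2625 - 39833/29734) = 55423/(-8/39375 - 39833/29734) = 55423/(-1568662247/1170776250) = 55423*(-1170776250/1568662247) = -64887932103750/1568662247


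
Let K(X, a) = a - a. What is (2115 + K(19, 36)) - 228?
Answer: 1887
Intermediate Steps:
K(X, a) = 0
(2115 + K(19, 36)) - 228 = (2115 + 0) - 228 = 2115 - 228 = 1887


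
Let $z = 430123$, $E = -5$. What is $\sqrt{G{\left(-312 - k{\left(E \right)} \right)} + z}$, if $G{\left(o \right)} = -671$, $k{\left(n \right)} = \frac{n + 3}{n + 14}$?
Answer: $2 \sqrt{107363} \approx 655.33$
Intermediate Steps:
$k{\left(n \right)} = \frac{3 + n}{14 + n}$
$\sqrt{G{\left(-312 - k{\left(E \right)} \right)} + z} = \sqrt{-671 + 430123} = \sqrt{429452} = 2 \sqrt{107363}$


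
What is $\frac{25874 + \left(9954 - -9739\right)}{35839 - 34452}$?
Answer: $\frac{45567}{1387} \approx 32.853$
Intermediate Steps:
$\frac{25874 + \left(9954 - -9739\right)}{35839 - 34452} = \frac{25874 + \left(9954 + 9739\right)}{1387} = \left(25874 + 19693\right) \frac{1}{1387} = 45567 \cdot \frac{1}{1387} = \frac{45567}{1387}$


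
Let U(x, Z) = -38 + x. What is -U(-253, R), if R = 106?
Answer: 291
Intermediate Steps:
-U(-253, R) = -(-38 - 253) = -1*(-291) = 291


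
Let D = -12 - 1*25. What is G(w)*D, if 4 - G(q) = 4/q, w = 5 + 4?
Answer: -1184/9 ≈ -131.56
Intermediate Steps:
w = 9
D = -37 (D = -12 - 25 = -37)
G(q) = 4 - 4/q
G(w)*D = (4 - 4/9)*(-37) = (32/9)*(-37) = -1184/9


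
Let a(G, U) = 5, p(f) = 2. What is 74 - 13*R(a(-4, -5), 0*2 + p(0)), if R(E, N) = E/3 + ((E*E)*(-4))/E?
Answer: 937/3 ≈ 312.33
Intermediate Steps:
R(E, N) = -11*E/3 (R(E, N) = E*(⅓) + (E²*(-4))/E = E/3 + (-4*E²)/E = E/3 - 4*E = -11*E/3)
74 - 13*R(a(-4, -5), 0*2 + p(0)) = 74 - (-143)*5/3 = 74 - 13*(-55/3) = 74 + 715/3 = 937/3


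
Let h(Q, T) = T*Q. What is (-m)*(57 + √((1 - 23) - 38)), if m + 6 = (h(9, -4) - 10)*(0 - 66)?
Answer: -172710 - 6060*I*√15 ≈ -1.7271e+5 - 23470.0*I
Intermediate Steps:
h(Q, T) = Q*T
m = 3030 (m = -6 + (9*(-4) - 10)*(0 - 66) = -6 + (-36 - 10)*(-66) = -6 - 46*(-66) = -6 + 3036 = 3030)
(-m)*(57 + √((1 - 23) - 38)) = (-1*3030)*(57 + √((1 - 23) - 38)) = -3030*(57 + √(-22 - 38)) = -3030*(57 + √(-60)) = -3030*(57 + 2*I*√15) = -172710 - 6060*I*√15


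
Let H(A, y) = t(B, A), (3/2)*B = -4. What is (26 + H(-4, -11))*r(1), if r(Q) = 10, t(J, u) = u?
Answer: 220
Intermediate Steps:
B = -8/3 (B = (⅔)*(-4) = -8/3 ≈ -2.6667)
H(A, y) = A
(26 + H(-4, -11))*r(1) = (26 - 4)*10 = 22*10 = 220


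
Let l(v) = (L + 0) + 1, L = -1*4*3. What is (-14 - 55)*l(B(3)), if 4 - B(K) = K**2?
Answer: 759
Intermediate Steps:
L = -12 (L = -4*3 = -12)
B(K) = 4 - K**2
l(v) = -11 (l(v) = (-12 + 0) + 1 = -12 + 1 = -11)
(-14 - 55)*l(B(3)) = (-14 - 55)*(-11) = -69*(-11) = 759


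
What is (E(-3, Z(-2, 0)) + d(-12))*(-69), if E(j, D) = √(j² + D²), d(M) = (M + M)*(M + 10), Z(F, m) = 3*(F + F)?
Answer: -3312 - 207*√17 ≈ -4165.5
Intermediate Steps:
Z(F, m) = 6*F (Z(F, m) = 3*(2*F) = 6*F)
d(M) = 2*M*(10 + M) (d(M) = (2*M)*(10 + M) = 2*M*(10 + M))
E(j, D) = √(D² + j²)
(E(-3, Z(-2, 0)) + d(-12))*(-69) = (√((6*(-2))² + (-3)²) + 2*(-12)*(10 - 12))*(-69) = (√((-12)² + 9) + 2*(-12)*(-2))*(-69) = (√(144 + 9) + 48)*(-69) = (√153 + 48)*(-69) = (3*√17 + 48)*(-69) = (48 + 3*√17)*(-69) = -3312 - 207*√17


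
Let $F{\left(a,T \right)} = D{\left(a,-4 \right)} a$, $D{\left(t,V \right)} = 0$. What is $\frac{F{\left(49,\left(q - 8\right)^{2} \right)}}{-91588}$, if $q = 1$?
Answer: $0$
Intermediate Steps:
$F{\left(a,T \right)} = 0$ ($F{\left(a,T \right)} = 0 a = 0$)
$\frac{F{\left(49,\left(q - 8\right)^{2} \right)}}{-91588} = \frac{0}{-91588} = 0 \left(- \frac{1}{91588}\right) = 0$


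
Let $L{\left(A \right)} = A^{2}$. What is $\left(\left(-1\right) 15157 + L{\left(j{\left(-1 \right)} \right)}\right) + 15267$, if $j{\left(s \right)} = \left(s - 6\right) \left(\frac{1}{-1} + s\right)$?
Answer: $306$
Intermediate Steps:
$j{\left(s \right)} = \left(-1 + s\right) \left(-6 + s\right)$ ($j{\left(s \right)} = \left(-6 + s\right) \left(-1 + s\right) = \left(-1 + s\right) \left(-6 + s\right)$)
$\left(\left(-1\right) 15157 + L{\left(j{\left(-1 \right)} \right)}\right) + 15267 = \left(\left(-1\right) 15157 + \left(6 + \left(-1\right)^{2} - -7\right)^{2}\right) + 15267 = \left(-15157 + \left(6 + 1 + 7\right)^{2}\right) + 15267 = \left(-15157 + 14^{2}\right) + 15267 = \left(-15157 + 196\right) + 15267 = -14961 + 15267 = 306$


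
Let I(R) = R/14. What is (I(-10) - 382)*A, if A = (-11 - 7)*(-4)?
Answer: -192888/7 ≈ -27555.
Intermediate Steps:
A = 72 (A = -18*(-4) = 72)
I(R) = R/14 (I(R) = R*(1/14) = R/14)
(I(-10) - 382)*A = ((1/14)*(-10) - 382)*72 = (-5/7 - 382)*72 = -2679/7*72 = -192888/7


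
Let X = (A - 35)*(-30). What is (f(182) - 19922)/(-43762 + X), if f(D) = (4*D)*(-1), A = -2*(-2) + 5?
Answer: 10325/21491 ≈ 0.48043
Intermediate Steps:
A = 9 (A = 4 + 5 = 9)
f(D) = -4*D
X = 780 (X = (9 - 35)*(-30) = -26*(-30) = 780)
(f(182) - 19922)/(-43762 + X) = (-4*182 - 19922)/(-43762 + 780) = (-728 - 19922)/(-42982) = -20650*(-1/42982) = 10325/21491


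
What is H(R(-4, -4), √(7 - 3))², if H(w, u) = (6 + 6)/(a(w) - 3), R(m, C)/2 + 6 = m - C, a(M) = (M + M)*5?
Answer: 16/1681 ≈ 0.0095181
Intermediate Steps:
a(M) = 10*M (a(M) = (2*M)*5 = 10*M)
R(m, C) = -12 - 2*C + 2*m (R(m, C) = -12 + 2*(m - C) = -12 + (-2*C + 2*m) = -12 - 2*C + 2*m)
H(w, u) = 12/(-3 + 10*w) (H(w, u) = (6 + 6)/(10*w - 3) = 12/(-3 + 10*w))
H(R(-4, -4), √(7 - 3))² = (12/(-3 + 10*(-12 - 2*(-4) + 2*(-4))))² = (12/(-3 + 10*(-12 + 8 - 8)))² = (12/(-3 + 10*(-12)))² = (12/(-3 - 120))² = (12/(-123))² = (12*(-1/123))² = (-4/41)² = 16/1681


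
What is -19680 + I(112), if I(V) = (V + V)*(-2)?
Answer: -20128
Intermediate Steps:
I(V) = -4*V (I(V) = (2*V)*(-2) = -4*V)
-19680 + I(112) = -19680 - 4*112 = -19680 - 448 = -20128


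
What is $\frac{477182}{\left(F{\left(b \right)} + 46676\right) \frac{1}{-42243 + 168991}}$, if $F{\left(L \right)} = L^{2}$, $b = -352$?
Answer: $\frac{15120466034}{42645} \approx 3.5457 \cdot 10^{5}$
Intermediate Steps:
$\frac{477182}{\left(F{\left(b \right)} + 46676\right) \frac{1}{-42243 + 168991}} = \frac{477182}{\left(\left(-352\right)^{2} + 46676\right) \frac{1}{-42243 + 168991}} = \frac{477182}{\left(123904 + 46676\right) \frac{1}{126748}} = \frac{477182}{170580 \cdot \frac{1}{126748}} = \frac{477182}{\frac{42645}{31687}} = 477182 \cdot \frac{31687}{42645} = \frac{15120466034}{42645}$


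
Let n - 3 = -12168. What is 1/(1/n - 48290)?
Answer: -12165/587447851 ≈ -2.0708e-5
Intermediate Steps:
n = -12165 (n = 3 - 12168 = -12165)
1/(1/n - 48290) = 1/(1/(-12165) - 48290) = 1/(-1/12165 - 48290) = 1/(-587447851/12165) = -12165/587447851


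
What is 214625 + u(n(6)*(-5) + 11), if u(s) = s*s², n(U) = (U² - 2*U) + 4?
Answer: -1932064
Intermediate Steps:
n(U) = 4 + U² - 2*U
u(s) = s³
214625 + u(n(6)*(-5) + 11) = 214625 + ((4 + 6² - 2*6)*(-5) + 11)³ = 214625 + ((4 + 36 - 12)*(-5) + 11)³ = 214625 + (28*(-5) + 11)³ = 214625 + (-140 + 11)³ = 214625 + (-129)³ = 214625 - 2146689 = -1932064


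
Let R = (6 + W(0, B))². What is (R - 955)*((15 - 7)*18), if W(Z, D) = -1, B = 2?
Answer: -133920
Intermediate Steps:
R = 25 (R = (6 - 1)² = 5² = 25)
(R - 955)*((15 - 7)*18) = (25 - 955)*((15 - 7)*18) = -7440*18 = -930*144 = -133920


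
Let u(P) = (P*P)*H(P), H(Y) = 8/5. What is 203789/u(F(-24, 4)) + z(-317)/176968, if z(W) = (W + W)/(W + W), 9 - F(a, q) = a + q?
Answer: 11270041593/74415044 ≈ 151.45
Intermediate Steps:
H(Y) = 8/5 (H(Y) = 8*(1/5) = 8/5)
F(a, q) = 9 - a - q (F(a, q) = 9 - (a + q) = 9 + (-a - q) = 9 - a - q)
z(W) = 1 (z(W) = (2*W)/((2*W)) = (2*W)*(1/(2*W)) = 1)
u(P) = 8*P**2/5 (u(P) = (P*P)*(8/5) = P**2*(8/5) = 8*P**2/5)
203789/u(F(-24, 4)) + z(-317)/176968 = 203789/((8*(9 - 1*(-24) - 1*4)**2/5)) + 1/176968 = 203789/((8*(9 + 24 - 4)**2/5)) + 1*(1/176968) = 203789/(((8/5)*29**2)) + 1/176968 = 203789/(((8/5)*841)) + 1/176968 = 203789/(6728/5) + 1/176968 = 203789*(5/6728) + 1/176968 = 1018945/6728 + 1/176968 = 11270041593/74415044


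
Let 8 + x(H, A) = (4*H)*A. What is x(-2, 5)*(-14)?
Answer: 672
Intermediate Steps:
x(H, A) = -8 + 4*A*H (x(H, A) = -8 + (4*H)*A = -8 + 4*A*H)
x(-2, 5)*(-14) = (-8 + 4*5*(-2))*(-14) = (-8 - 40)*(-14) = -48*(-14) = 672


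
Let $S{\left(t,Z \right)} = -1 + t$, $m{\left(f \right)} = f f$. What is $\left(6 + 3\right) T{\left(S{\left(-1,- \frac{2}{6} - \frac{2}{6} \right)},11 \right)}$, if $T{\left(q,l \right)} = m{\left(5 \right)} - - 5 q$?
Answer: $135$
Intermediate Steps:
$m{\left(f \right)} = f^{2}$
$T{\left(q,l \right)} = 25 + 5 q$ ($T{\left(q,l \right)} = 5^{2} - - 5 q = 25 + 5 q$)
$\left(6 + 3\right) T{\left(S{\left(-1,- \frac{2}{6} - \frac{2}{6} \right)},11 \right)} = \left(6 + 3\right) \left(25 + 5 \left(-1 - 1\right)\right) = 9 \left(25 + 5 \left(-2\right)\right) = 9 \left(25 - 10\right) = 9 \cdot 15 = 135$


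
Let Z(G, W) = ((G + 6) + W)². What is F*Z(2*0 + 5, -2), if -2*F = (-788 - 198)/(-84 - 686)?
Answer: -39933/770 ≈ -51.861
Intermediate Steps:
Z(G, W) = (6 + G + W)² (Z(G, W) = ((6 + G) + W)² = (6 + G + W)²)
F = -493/770 (F = -(-788 - 198)/(2*(-84 - 686)) = -(-493)/(-770) = -(-493)*(-1)/770 = -½*493/385 = -493/770 ≈ -0.64026)
F*Z(2*0 + 5, -2) = -493*(6 + (2*0 + 5) - 2)²/770 = -493*(6 + (0 + 5) - 2)²/770 = -493*(6 + 5 - 2)²/770 = -493/770*9² = -493/770*81 = -39933/770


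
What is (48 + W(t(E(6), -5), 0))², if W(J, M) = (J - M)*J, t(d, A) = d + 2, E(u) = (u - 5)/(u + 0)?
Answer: 3598609/1296 ≈ 2776.7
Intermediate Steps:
E(u) = (-5 + u)/u
t(d, A) = 2 + d
W(J, M) = J*(J - M)
(48 + W(t(E(6), -5), 0))² = (48 + (2 + (-5 + 6)/6)*((2 + (-5 + 6)/6) - 1*0))² = (48 + (2 + (⅙)*1)*((2 + (⅙)*1) + 0))² = (48 + (2 + ⅙)*((2 + ⅙) + 0))² = (48 + 13*(13/6 + 0)/6)² = (48 + (13/6)*(13/6))² = (48 + 169/36)² = (1897/36)² = 3598609/1296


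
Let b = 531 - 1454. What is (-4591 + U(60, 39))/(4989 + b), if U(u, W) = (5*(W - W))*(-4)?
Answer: -4591/4066 ≈ -1.1291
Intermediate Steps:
b = -923
U(u, W) = 0 (U(u, W) = (5*0)*(-4) = 0*(-4) = 0)
(-4591 + U(60, 39))/(4989 + b) = (-4591 + 0)/(4989 - 923) = -4591/4066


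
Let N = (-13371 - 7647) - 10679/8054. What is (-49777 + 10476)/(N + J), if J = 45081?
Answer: -316530254/193792723 ≈ -1.6333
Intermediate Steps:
N = -169289651/8054 (N = -21018 - 10679*1/8054 = -21018 - 10679/8054 = -169289651/8054 ≈ -21019.)
(-49777 + 10476)/(N + J) = (-49777 + 10476)/(-169289651/8054 + 45081) = -39301/193792723/8054 = -39301*8054/193792723 = -316530254/193792723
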